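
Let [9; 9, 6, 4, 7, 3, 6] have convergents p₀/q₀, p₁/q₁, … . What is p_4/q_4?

15103/1658

Using pₖ = aₖpₖ₋₁ + pₖ₋₂, qₖ = aₖqₖ₋₁ + qₖ₋₂ (with p₋₁=1, p₋₂=0, q₋₁=0, q₋₂=1):
  k=0: a=9, p=9, q=1
  k=1: a=9, p=82, q=9
  k=2: a=6, p=501, q=55
  k=3: a=4, p=2086, q=229
  k=4: a=7, p=15103, q=1658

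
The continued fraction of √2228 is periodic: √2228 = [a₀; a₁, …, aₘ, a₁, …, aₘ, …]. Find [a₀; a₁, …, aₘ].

a₀ = ⌊√2228⌋ = 47.
With m₀=0, d₀=1 and mₖ₊₁ = dₖaₖ − mₖ, dₖ₊₁ = (n − mₖ₊₁²)/dₖ, aₖ₊₁ = ⌊(a₀+mₖ₊₁)/dₖ₊₁⌋:
  k=1: m=47, d=19, a=4
  k=2: m=29, d=73, a=1
  k=3: m=44, d=4, a=22
  k=4: m=44, d=73, a=1
  k=5: m=29, d=19, a=4
  k=6: m=47, d=1, a=94
d=1 and a=2a₀=94 at k=6, so the next step gives (m, d) = (47, 19) again — its k=1 value — and the period has length 6.

[47; 4, 1, 22, 1, 4, 94]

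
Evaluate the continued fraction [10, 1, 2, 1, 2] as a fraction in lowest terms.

118/11

Fold from the inside: start with 2/1.
  1 + 1/2 = 3/2
  2 + 2/3 = 8/3
  1 + 3/8 = 11/8
  10 + 8/11 = 118/11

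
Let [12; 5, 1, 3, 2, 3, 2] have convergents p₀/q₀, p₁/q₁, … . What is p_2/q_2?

Using pₖ = aₖpₖ₋₁ + pₖ₋₂, qₖ = aₖqₖ₋₁ + qₖ₋₂ (with p₋₁=1, p₋₂=0, q₋₁=0, q₋₂=1):
  k=0: a=12, p=12, q=1
  k=1: a=5, p=61, q=5
  k=2: a=1, p=73, q=6

73/6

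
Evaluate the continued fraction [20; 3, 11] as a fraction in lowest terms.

Using pₖ = aₖpₖ₋₁ + pₖ₋₂ and qₖ = aₖqₖ₋₁ + qₖ₋₂:
  k=0: a=20, p=20, q=1
  k=1: a=3, p=61, q=3
  k=2: a=11, p=691, q=34

691/34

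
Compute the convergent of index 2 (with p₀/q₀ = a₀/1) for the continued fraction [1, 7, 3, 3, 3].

25/22

Using pₖ = aₖpₖ₋₁ + pₖ₋₂, qₖ = aₖqₖ₋₁ + qₖ₋₂ (with p₋₁=1, p₋₂=0, q₋₁=0, q₋₂=1):
  k=0: a=1, p=1, q=1
  k=1: a=7, p=8, q=7
  k=2: a=3, p=25, q=22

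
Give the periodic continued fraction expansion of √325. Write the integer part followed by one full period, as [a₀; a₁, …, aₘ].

[18; 36]

a₀ = ⌊√325⌋ = 18.
With m₀=0, d₀=1 and mₖ₊₁ = dₖaₖ − mₖ, dₖ₊₁ = (n − mₖ₊₁²)/dₖ, aₖ₊₁ = ⌊(a₀+mₖ₊₁)/dₖ₊₁⌋:
  k=1: m=18, d=1, a=36
d=1 and a=2a₀=36 at k=1, so the next step gives (m, d) = (18, 1) again — its k=1 value — and the period has length 1.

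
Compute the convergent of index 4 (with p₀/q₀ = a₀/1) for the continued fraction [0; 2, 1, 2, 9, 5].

28/75

Using pₖ = aₖpₖ₋₁ + pₖ₋₂, qₖ = aₖqₖ₋₁ + qₖ₋₂ (with p₋₁=1, p₋₂=0, q₋₁=0, q₋₂=1):
  k=0: a=0, p=0, q=1
  k=1: a=2, p=1, q=2
  k=2: a=1, p=1, q=3
  k=3: a=2, p=3, q=8
  k=4: a=9, p=28, q=75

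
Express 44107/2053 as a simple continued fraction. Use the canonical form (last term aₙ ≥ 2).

44107 = 21×2053 + 994
2053 = 2×994 + 65
994 = 15×65 + 19
65 = 3×19 + 8
19 = 2×8 + 3
8 = 2×3 + 2
3 = 1×2 + 1
2 = 2×1 + 0  (stop)
So 44107/2053 = [21; 2, 15, 3, 2, 2, 1, 2].

[21; 2, 15, 3, 2, 2, 1, 2]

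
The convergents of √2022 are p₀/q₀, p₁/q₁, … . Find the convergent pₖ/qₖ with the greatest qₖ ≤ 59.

√2022 = [44; 1, 28, 1, 88, …] (period length 4).
Convergents:
  p_0/q_0 = 44/1
  p_1/q_1 = 45/1
  p_2/q_2 = 1304/29
  p_3/q_3 = 1349/30
  p_4/q_4 = 120016/2669
q_3 = 30 ≤ 59 < 2669 = q_4, so the answer is 1349/30.

1349/30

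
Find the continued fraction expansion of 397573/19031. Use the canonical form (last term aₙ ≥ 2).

397573 = 20*19031 + 16953
19031 = 1*16953 + 2078
16953 = 8*2078 + 329
2078 = 6*329 + 104
329 = 3*104 + 17
104 = 6*17 + 2
17 = 8*2 + 1
2 = 2*1 + 0  (stop)
So 397573/19031 = [20; 1, 8, 6, 3, 6, 8, 2].

[20; 1, 8, 6, 3, 6, 8, 2]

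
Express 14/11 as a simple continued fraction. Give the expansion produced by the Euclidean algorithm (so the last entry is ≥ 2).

[1; 3, 1, 2]

14 = 1·11 + 3
11 = 3·3 + 2
3 = 1·2 + 1
2 = 2·1 + 0  (stop)
So 14/11 = [1; 3, 1, 2].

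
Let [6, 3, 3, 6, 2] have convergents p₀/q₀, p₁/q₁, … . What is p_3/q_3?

Using pₖ = aₖpₖ₋₁ + pₖ₋₂, qₖ = aₖqₖ₋₁ + qₖ₋₂ (with p₋₁=1, p₋₂=0, q₋₁=0, q₋₂=1):
  k=0: a=6, p=6, q=1
  k=1: a=3, p=19, q=3
  k=2: a=3, p=63, q=10
  k=3: a=6, p=397, q=63

397/63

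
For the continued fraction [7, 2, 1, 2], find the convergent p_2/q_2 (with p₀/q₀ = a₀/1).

Using pₖ = aₖpₖ₋₁ + pₖ₋₂, qₖ = aₖqₖ₋₁ + qₖ₋₂ (with p₋₁=1, p₋₂=0, q₋₁=0, q₋₂=1):
  k=0: a=7, p=7, q=1
  k=1: a=2, p=15, q=2
  k=2: a=1, p=22, q=3

22/3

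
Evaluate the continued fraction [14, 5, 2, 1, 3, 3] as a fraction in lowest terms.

2738/193

Fold from the inside: start with 3/1.
  3 + 1/3 = 10/3
  1 + 3/10 = 13/10
  2 + 10/13 = 36/13
  5 + 13/36 = 193/36
  14 + 36/193 = 2738/193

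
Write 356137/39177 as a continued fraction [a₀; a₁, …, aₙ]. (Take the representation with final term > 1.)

356137 = 9·39177 + 3544
39177 = 11·3544 + 193
3544 = 18·193 + 70
193 = 2·70 + 53
70 = 1·53 + 17
53 = 3·17 + 2
17 = 8·2 + 1
2 = 2·1 + 0  (stop)
So 356137/39177 = [9; 11, 18, 2, 1, 3, 8, 2].

[9; 11, 18, 2, 1, 3, 8, 2]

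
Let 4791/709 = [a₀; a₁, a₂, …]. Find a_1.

1

4791 = 6·709 + 537   →  a_0 = 6
709 = 1·537 + 172   →  a_1 = 1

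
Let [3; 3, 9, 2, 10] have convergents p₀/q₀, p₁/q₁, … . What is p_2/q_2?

93/28

Using pₖ = aₖpₖ₋₁ + pₖ₋₂, qₖ = aₖqₖ₋₁ + qₖ₋₂ (with p₋₁=1, p₋₂=0, q₋₁=0, q₋₂=1):
  k=0: a=3, p=3, q=1
  k=1: a=3, p=10, q=3
  k=2: a=9, p=93, q=28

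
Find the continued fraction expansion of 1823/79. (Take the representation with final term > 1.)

1823 = 23×79 + 6
79 = 13×6 + 1
6 = 6×1 + 0  (stop)
So 1823/79 = [23; 13, 6].

[23; 13, 6]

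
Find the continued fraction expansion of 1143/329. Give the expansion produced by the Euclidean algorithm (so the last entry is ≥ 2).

1143 = 3*329 + 156
329 = 2*156 + 17
156 = 9*17 + 3
17 = 5*3 + 2
3 = 1*2 + 1
2 = 2*1 + 0  (stop)
So 1143/329 = [3; 2, 9, 5, 1, 2].

[3; 2, 9, 5, 1, 2]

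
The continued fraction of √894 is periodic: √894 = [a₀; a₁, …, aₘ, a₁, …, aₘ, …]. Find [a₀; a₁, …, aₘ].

a₀ = ⌊√894⌋ = 29.
With m₀=0, d₀=1 and mₖ₊₁ = dₖaₖ − mₖ, dₖ₊₁ = (n − mₖ₊₁²)/dₖ, aₖ₊₁ = ⌊(a₀+mₖ₊₁)/dₖ₊₁⌋:
  k=1: m=29, d=53, a=1
  k=2: m=24, d=6, a=8
  k=3: m=24, d=53, a=1
  k=4: m=29, d=1, a=58
d=1 and a=2a₀=58 at k=4, so the next step gives (m, d) = (29, 53) again — its k=1 value — and the period has length 4.

[29; 1, 8, 1, 58]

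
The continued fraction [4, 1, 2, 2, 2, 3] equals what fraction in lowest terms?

273/58

Fold from the inside: start with 3/1.
  2 + 1/3 = 7/3
  2 + 3/7 = 17/7
  2 + 7/17 = 41/17
  1 + 17/41 = 58/41
  4 + 41/58 = 273/58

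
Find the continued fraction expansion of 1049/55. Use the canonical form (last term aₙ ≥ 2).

1049 = 19×55 + 4
55 = 13×4 + 3
4 = 1×3 + 1
3 = 3×1 + 0  (stop)
So 1049/55 = [19; 13, 1, 3].

[19; 13, 1, 3]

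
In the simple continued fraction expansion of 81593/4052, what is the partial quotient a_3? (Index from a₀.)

18

81593 = 20·4052 + 553   →  a_0 = 20
4052 = 7·553 + 181   →  a_1 = 7
553 = 3·181 + 10   →  a_2 = 3
181 = 18·10 + 1   →  a_3 = 18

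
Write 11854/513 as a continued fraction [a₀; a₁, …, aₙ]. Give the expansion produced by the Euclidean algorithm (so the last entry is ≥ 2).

11854 = 23*513 + 55
513 = 9*55 + 18
55 = 3*18 + 1
18 = 18*1 + 0  (stop)
So 11854/513 = [23; 9, 3, 18].

[23; 9, 3, 18]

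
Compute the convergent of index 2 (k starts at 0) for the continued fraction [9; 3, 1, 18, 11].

Using pₖ = aₖpₖ₋₁ + pₖ₋₂, qₖ = aₖqₖ₋₁ + qₖ₋₂ (with p₋₁=1, p₋₂=0, q₋₁=0, q₋₂=1):
  k=0: a=9, p=9, q=1
  k=1: a=3, p=28, q=3
  k=2: a=1, p=37, q=4

37/4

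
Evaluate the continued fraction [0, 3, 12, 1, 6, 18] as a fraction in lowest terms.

Fold from the inside: start with 18/1.
  6 + 1/18 = 109/18
  1 + 18/109 = 127/109
  12 + 109/127 = 1633/127
  3 + 127/1633 = 5026/1633
  0 + 1633/5026 = 1633/5026

1633/5026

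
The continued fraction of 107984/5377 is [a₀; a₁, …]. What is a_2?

107984 = 20·5377 + 444   →  a_0 = 20
5377 = 12·444 + 49   →  a_1 = 12
444 = 9·49 + 3   →  a_2 = 9

9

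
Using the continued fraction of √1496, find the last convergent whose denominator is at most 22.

116/3

√1496 = [38; 1, 2, 9, 2, 1, 76, …] (period length 6).
Convergents:
  p_0/q_0 = 38/1
  p_1/q_1 = 39/1
  p_2/q_2 = 116/3
  p_3/q_3 = 1083/28
q_2 = 3 ≤ 22 < 28 = q_3, so the answer is 116/3.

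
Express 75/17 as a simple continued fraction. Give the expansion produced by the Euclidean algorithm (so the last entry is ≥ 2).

75 = 4·17 + 7
17 = 2·7 + 3
7 = 2·3 + 1
3 = 3·1 + 0  (stop)
So 75/17 = [4; 2, 2, 3].

[4; 2, 2, 3]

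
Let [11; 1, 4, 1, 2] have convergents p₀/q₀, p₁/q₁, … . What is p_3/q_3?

71/6

Using pₖ = aₖpₖ₋₁ + pₖ₋₂, qₖ = aₖqₖ₋₁ + qₖ₋₂ (with p₋₁=1, p₋₂=0, q₋₁=0, q₋₂=1):
  k=0: a=11, p=11, q=1
  k=1: a=1, p=12, q=1
  k=2: a=4, p=59, q=5
  k=3: a=1, p=71, q=6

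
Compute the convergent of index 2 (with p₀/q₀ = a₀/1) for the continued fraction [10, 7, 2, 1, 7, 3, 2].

152/15

Using pₖ = aₖpₖ₋₁ + pₖ₋₂, qₖ = aₖqₖ₋₁ + qₖ₋₂ (with p₋₁=1, p₋₂=0, q₋₁=0, q₋₂=1):
  k=0: a=10, p=10, q=1
  k=1: a=7, p=71, q=7
  k=2: a=2, p=152, q=15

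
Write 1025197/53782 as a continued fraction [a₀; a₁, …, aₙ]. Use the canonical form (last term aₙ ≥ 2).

[19; 16, 9, 3, 16, 1, 2, 2]

1025197 = 19·53782 + 3339
53782 = 16·3339 + 358
3339 = 9·358 + 117
358 = 3·117 + 7
117 = 16·7 + 5
7 = 1·5 + 2
5 = 2·2 + 1
2 = 2·1 + 0  (stop)
So 1025197/53782 = [19; 16, 9, 3, 16, 1, 2, 2].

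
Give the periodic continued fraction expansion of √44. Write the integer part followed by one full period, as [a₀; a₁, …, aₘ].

[6; 1, 1, 1, 2, 1, 1, 1, 12]

a₀ = ⌊√44⌋ = 6.
With m₀=0, d₀=1 and mₖ₊₁ = dₖaₖ − mₖ, dₖ₊₁ = (n − mₖ₊₁²)/dₖ, aₖ₊₁ = ⌊(a₀+mₖ₊₁)/dₖ₊₁⌋:
  k=1: m=6, d=8, a=1
  k=2: m=2, d=5, a=1
  k=3: m=3, d=7, a=1
  k=4: m=4, d=4, a=2
  k=5: m=4, d=7, a=1
  k=6: m=3, d=5, a=1
  k=7: m=2, d=8, a=1
  k=8: m=6, d=1, a=12
d=1 and a=2a₀=12 at k=8, so the next step gives (m, d) = (6, 8) again — its k=1 value — and the period has length 8.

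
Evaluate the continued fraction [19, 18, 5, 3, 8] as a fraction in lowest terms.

Fold from the inside: start with 8/1.
  3 + 1/8 = 25/8
  5 + 8/25 = 133/25
  18 + 25/133 = 2419/133
  19 + 133/2419 = 46094/2419

46094/2419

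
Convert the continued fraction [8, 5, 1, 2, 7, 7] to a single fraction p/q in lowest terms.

7293/892

Fold from the inside: start with 7/1.
  7 + 1/7 = 50/7
  2 + 7/50 = 107/50
  1 + 50/107 = 157/107
  5 + 107/157 = 892/157
  8 + 157/892 = 7293/892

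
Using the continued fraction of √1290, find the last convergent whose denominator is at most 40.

√1290 = [35; 1, 10, 1, 70, …] (period length 4).
Convergents:
  p_0/q_0 = 35/1
  p_1/q_1 = 36/1
  p_2/q_2 = 395/11
  p_3/q_3 = 431/12
  p_4/q_4 = 30565/851
q_3 = 12 ≤ 40 < 851 = q_4, so the answer is 431/12.

431/12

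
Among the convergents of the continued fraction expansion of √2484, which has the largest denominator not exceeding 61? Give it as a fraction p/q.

√2484 = [49; 1, 5, 4, 5, 1, 98, …] (period length 6).
Convergents:
  p_0/q_0 = 49/1
  p_1/q_1 = 50/1
  p_2/q_2 = 299/6
  p_3/q_3 = 1246/25
  p_4/q_4 = 6529/131
q_3 = 25 ≤ 61 < 131 = q_4, so the answer is 1246/25.

1246/25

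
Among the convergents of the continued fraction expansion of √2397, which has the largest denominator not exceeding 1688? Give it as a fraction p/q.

√2397 = [48; 1, 23, 2, 23, 1, 96, …] (period length 6).
Convergents:
  p_0/q_0 = 48/1
  p_1/q_1 = 49/1
  p_2/q_2 = 1175/24
  p_3/q_3 = 2399/49
  p_4/q_4 = 56352/1151
  p_5/q_5 = 58751/1200
  p_6/q_6 = 5696448/116351
q_5 = 1200 ≤ 1688 < 116351 = q_6, so the answer is 58751/1200.

58751/1200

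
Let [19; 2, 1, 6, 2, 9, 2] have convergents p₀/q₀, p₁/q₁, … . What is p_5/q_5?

7875/407

Using pₖ = aₖpₖ₋₁ + pₖ₋₂, qₖ = aₖqₖ₋₁ + qₖ₋₂ (with p₋₁=1, p₋₂=0, q₋₁=0, q₋₂=1):
  k=0: a=19, p=19, q=1
  k=1: a=2, p=39, q=2
  k=2: a=1, p=58, q=3
  k=3: a=6, p=387, q=20
  k=4: a=2, p=832, q=43
  k=5: a=9, p=7875, q=407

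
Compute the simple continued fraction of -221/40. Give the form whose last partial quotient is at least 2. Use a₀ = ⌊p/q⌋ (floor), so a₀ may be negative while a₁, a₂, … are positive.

[-6; 2, 9, 2]

-221 = -6*40 + 19
40 = 2*19 + 2
19 = 9*2 + 1
2 = 2*1 + 0  (stop)
So -221/40 = [-6; 2, 9, 2].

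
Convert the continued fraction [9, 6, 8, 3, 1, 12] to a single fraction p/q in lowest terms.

23614/2577

Using pₖ = aₖpₖ₋₁ + pₖ₋₂ and qₖ = aₖqₖ₋₁ + qₖ₋₂:
  k=0: a=9, p=9, q=1
  k=1: a=6, p=55, q=6
  k=2: a=8, p=449, q=49
  k=3: a=3, p=1402, q=153
  k=4: a=1, p=1851, q=202
  k=5: a=12, p=23614, q=2577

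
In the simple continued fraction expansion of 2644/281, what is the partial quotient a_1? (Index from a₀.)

2644 = 9·281 + 115   →  a_0 = 9
281 = 2·115 + 51   →  a_1 = 2

2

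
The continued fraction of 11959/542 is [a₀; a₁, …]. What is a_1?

15

11959 = 22·542 + 35   →  a_0 = 22
542 = 15·35 + 17   →  a_1 = 15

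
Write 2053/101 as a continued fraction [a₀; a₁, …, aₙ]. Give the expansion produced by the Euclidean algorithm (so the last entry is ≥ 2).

2053 = 20·101 + 33
101 = 3·33 + 2
33 = 16·2 + 1
2 = 2·1 + 0  (stop)
So 2053/101 = [20; 3, 16, 2].

[20; 3, 16, 2]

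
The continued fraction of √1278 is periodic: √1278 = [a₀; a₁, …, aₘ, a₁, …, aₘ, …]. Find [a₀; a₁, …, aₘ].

a₀ = ⌊√1278⌋ = 35.
With m₀=0, d₀=1 and mₖ₊₁ = dₖaₖ − mₖ, dₖ₊₁ = (n − mₖ₊₁²)/dₖ, aₖ₊₁ = ⌊(a₀+mₖ₊₁)/dₖ₊₁⌋:
  k=1: m=35, d=53, a=1
  k=2: m=18, d=18, a=2
  k=3: m=18, d=53, a=1
  k=4: m=35, d=1, a=70
d=1 and a=2a₀=70 at k=4, so the next step gives (m, d) = (35, 53) again — its k=1 value — and the period has length 4.

[35; 1, 2, 1, 70]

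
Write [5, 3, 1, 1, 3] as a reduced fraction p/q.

132/25

Fold from the inside: start with 3/1.
  1 + 1/3 = 4/3
  1 + 3/4 = 7/4
  3 + 4/7 = 25/7
  5 + 7/25 = 132/25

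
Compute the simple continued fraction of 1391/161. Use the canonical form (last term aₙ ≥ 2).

[8; 1, 1, 1, 3, 2, 6]

1391 = 8×161 + 103
161 = 1×103 + 58
103 = 1×58 + 45
58 = 1×45 + 13
45 = 3×13 + 6
13 = 2×6 + 1
6 = 6×1 + 0  (stop)
So 1391/161 = [8; 1, 1, 1, 3, 2, 6].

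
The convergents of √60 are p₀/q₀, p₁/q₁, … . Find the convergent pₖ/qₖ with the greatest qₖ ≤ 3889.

28327/3657

√60 = [7; 1, 2, 1, 14, …] (period length 4).
Convergents:
  p_0/q_0 = 7/1
  p_1/q_1 = 8/1
  p_2/q_2 = 23/3
  p_3/q_3 = 31/4
  p_4/q_4 = 457/59
  p_5/q_5 = 488/63
  p_6/q_6 = 1433/185
  p_7/q_7 = 1921/248
  p_8/q_8 = 28327/3657
  p_9/q_9 = 30248/3905
q_8 = 3657 ≤ 3889 < 3905 = q_9, so the answer is 28327/3657.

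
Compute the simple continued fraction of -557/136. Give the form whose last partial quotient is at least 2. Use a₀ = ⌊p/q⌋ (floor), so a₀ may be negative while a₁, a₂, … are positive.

-557 = -5*136 + 123
136 = 1*123 + 13
123 = 9*13 + 6
13 = 2*6 + 1
6 = 6*1 + 0  (stop)
So -557/136 = [-5; 1, 9, 2, 6].

[-5; 1, 9, 2, 6]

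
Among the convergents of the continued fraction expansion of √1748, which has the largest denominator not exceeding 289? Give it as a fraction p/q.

√1748 = [41; 1, 4, 4, 4, 1, 82, …] (period length 6).
Convergents:
  p_0/q_0 = 41/1
  p_1/q_1 = 42/1
  p_2/q_2 = 209/5
  p_3/q_3 = 878/21
  p_4/q_4 = 3721/89
  p_5/q_5 = 4599/110
  p_6/q_6 = 380839/9109
q_5 = 110 ≤ 289 < 9109 = q_6, so the answer is 4599/110.

4599/110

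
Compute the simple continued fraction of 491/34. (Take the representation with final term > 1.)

[14; 2, 3, 1, 3]

491 = 14×34 + 15
34 = 2×15 + 4
15 = 3×4 + 3
4 = 1×3 + 1
3 = 3×1 + 0  (stop)
So 491/34 = [14; 2, 3, 1, 3].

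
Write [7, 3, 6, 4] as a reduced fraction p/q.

Using pₖ = aₖpₖ₋₁ + pₖ₋₂ and qₖ = aₖqₖ₋₁ + qₖ₋₂:
  k=0: a=7, p=7, q=1
  k=1: a=3, p=22, q=3
  k=2: a=6, p=139, q=19
  k=3: a=4, p=578, q=79

578/79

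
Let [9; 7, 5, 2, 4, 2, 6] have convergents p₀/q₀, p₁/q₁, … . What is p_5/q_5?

Using pₖ = aₖpₖ₋₁ + pₖ₋₂, qₖ = aₖqₖ₋₁ + qₖ₋₂ (with p₋₁=1, p₋₂=0, q₋₁=0, q₋₂=1):
  k=0: a=9, p=9, q=1
  k=1: a=7, p=64, q=7
  k=2: a=5, p=329, q=36
  k=3: a=2, p=722, q=79
  k=4: a=4, p=3217, q=352
  k=5: a=2, p=7156, q=783

7156/783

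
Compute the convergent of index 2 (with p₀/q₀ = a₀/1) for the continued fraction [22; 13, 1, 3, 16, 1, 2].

Using pₖ = aₖpₖ₋₁ + pₖ₋₂, qₖ = aₖqₖ₋₁ + qₖ₋₂ (with p₋₁=1, p₋₂=0, q₋₁=0, q₋₂=1):
  k=0: a=22, p=22, q=1
  k=1: a=13, p=287, q=13
  k=2: a=1, p=309, q=14

309/14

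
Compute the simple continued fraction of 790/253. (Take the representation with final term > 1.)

[3; 8, 6, 5]

790 = 3·253 + 31
253 = 8·31 + 5
31 = 6·5 + 1
5 = 5·1 + 0  (stop)
So 790/253 = [3; 8, 6, 5].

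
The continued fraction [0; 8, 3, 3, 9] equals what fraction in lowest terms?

93/772

Fold from the inside: start with 9/1.
  3 + 1/9 = 28/9
  3 + 9/28 = 93/28
  8 + 28/93 = 772/93
  0 + 93/772 = 93/772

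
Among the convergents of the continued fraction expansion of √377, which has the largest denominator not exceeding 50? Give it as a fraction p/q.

233/12

√377 = [19; 2, 2, 2, 38, …] (period length 4).
Convergents:
  p_0/q_0 = 19/1
  p_1/q_1 = 39/2
  p_2/q_2 = 97/5
  p_3/q_3 = 233/12
  p_4/q_4 = 8951/461
q_3 = 12 ≤ 50 < 461 = q_4, so the answer is 233/12.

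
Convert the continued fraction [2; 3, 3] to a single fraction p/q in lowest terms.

Fold from the inside: start with 3/1.
  3 + 1/3 = 10/3
  2 + 3/10 = 23/10

23/10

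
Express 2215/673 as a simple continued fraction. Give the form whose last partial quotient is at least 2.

[3; 3, 2, 3, 3, 1, 2, 2]

2215 = 3·673 + 196
673 = 3·196 + 85
196 = 2·85 + 26
85 = 3·26 + 7
26 = 3·7 + 5
7 = 1·5 + 2
5 = 2·2 + 1
2 = 2·1 + 0  (stop)
So 2215/673 = [3; 3, 2, 3, 3, 1, 2, 2].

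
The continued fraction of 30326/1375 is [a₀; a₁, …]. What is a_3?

1

30326 = 22·1375 + 76   →  a_0 = 22
1375 = 18·76 + 7   →  a_1 = 18
76 = 10·7 + 6   →  a_2 = 10
7 = 1·6 + 1   →  a_3 = 1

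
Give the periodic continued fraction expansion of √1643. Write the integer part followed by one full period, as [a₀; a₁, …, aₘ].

[40; 1, 1, 6, 1, 6, 1, 1, 80]

a₀ = ⌊√1643⌋ = 40.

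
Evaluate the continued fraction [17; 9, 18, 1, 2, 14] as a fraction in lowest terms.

Fold from the inside: start with 14/1.
  2 + 1/14 = 29/14
  1 + 14/29 = 43/29
  18 + 29/43 = 803/43
  9 + 43/803 = 7270/803
  17 + 803/7270 = 124393/7270

124393/7270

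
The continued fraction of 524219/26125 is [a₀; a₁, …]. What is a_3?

524219 = 20·26125 + 1719   →  a_0 = 20
26125 = 15·1719 + 340   →  a_1 = 15
1719 = 5·340 + 19   →  a_2 = 5
340 = 17·19 + 17   →  a_3 = 17

17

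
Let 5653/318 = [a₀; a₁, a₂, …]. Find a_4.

11

5653 = 17·318 + 247   →  a_0 = 17
318 = 1·247 + 71   →  a_1 = 1
247 = 3·71 + 34   →  a_2 = 3
71 = 2·34 + 3   →  a_3 = 2
34 = 11·3 + 1   →  a_4 = 11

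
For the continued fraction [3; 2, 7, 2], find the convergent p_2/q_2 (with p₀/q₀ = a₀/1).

Using pₖ = aₖpₖ₋₁ + pₖ₋₂, qₖ = aₖqₖ₋₁ + qₖ₋₂ (with p₋₁=1, p₋₂=0, q₋₁=0, q₋₂=1):
  k=0: a=3, p=3, q=1
  k=1: a=2, p=7, q=2
  k=2: a=7, p=52, q=15

52/15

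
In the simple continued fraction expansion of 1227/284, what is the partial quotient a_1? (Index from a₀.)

3

1227 = 4·284 + 91   →  a_0 = 4
284 = 3·91 + 11   →  a_1 = 3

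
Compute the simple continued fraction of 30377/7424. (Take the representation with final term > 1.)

30377 = 4·7424 + 681
7424 = 10·681 + 614
681 = 1·614 + 67
614 = 9·67 + 11
67 = 6·11 + 1
11 = 11·1 + 0  (stop)
So 30377/7424 = [4; 10, 1, 9, 6, 11].

[4; 10, 1, 9, 6, 11]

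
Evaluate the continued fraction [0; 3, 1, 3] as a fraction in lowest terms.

4/15

Fold from the inside: start with 3/1.
  1 + 1/3 = 4/3
  3 + 3/4 = 15/4
  0 + 4/15 = 4/15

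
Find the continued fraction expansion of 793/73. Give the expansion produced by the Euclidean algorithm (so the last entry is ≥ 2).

[10; 1, 6, 3, 3]

793 = 10*73 + 63
73 = 1*63 + 10
63 = 6*10 + 3
10 = 3*3 + 1
3 = 3*1 + 0  (stop)
So 793/73 = [10; 1, 6, 3, 3].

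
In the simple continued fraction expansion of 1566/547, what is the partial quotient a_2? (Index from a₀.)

1566 = 2·547 + 472   →  a_0 = 2
547 = 1·472 + 75   →  a_1 = 1
472 = 6·75 + 22   →  a_2 = 6

6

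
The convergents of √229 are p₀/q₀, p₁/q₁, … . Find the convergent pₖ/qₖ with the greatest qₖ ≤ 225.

1710/113

√229 = [15; 7, 1, 1, 7, 30, …] (period length 5).
Convergents:
  p_0/q_0 = 15/1
  p_1/q_1 = 106/7
  p_2/q_2 = 121/8
  p_3/q_3 = 227/15
  p_4/q_4 = 1710/113
  p_5/q_5 = 51527/3405
q_4 = 113 ≤ 225 < 3405 = q_5, so the answer is 1710/113.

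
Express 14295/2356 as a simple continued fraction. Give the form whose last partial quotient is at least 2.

14295 = 6×2356 + 159
2356 = 14×159 + 130
159 = 1×130 + 29
130 = 4×29 + 14
29 = 2×14 + 1
14 = 14×1 + 0  (stop)
So 14295/2356 = [6; 14, 1, 4, 2, 14].

[6; 14, 1, 4, 2, 14]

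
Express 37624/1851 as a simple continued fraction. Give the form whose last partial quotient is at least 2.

[20; 3, 15, 2, 19]

37624 = 20*1851 + 604
1851 = 3*604 + 39
604 = 15*39 + 19
39 = 2*19 + 1
19 = 19*1 + 0  (stop)
So 37624/1851 = [20; 3, 15, 2, 19].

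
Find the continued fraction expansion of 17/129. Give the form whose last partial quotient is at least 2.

[0; 7, 1, 1, 2, 3]

17 = 0·129 + 17
129 = 7·17 + 10
17 = 1·10 + 7
10 = 1·7 + 3
7 = 2·3 + 1
3 = 3·1 + 0  (stop)
So 17/129 = [0; 7, 1, 1, 2, 3].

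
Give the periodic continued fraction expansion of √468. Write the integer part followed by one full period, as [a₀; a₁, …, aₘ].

[21; 1, 1, 1, 2, 1, 1, 1, 42]

a₀ = ⌊√468⌋ = 21.
With m₀=0, d₀=1 and mₖ₊₁ = dₖaₖ − mₖ, dₖ₊₁ = (n − mₖ₊₁²)/dₖ, aₖ₊₁ = ⌊(a₀+mₖ₊₁)/dₖ₊₁⌋:
  k=1: m=21, d=27, a=1
  k=2: m=6, d=16, a=1
  k=3: m=10, d=23, a=1
  k=4: m=13, d=13, a=2
  k=5: m=13, d=23, a=1
  k=6: m=10, d=16, a=1
  k=7: m=6, d=27, a=1
  k=8: m=21, d=1, a=42
d=1 and a=2a₀=42 at k=8, so the next step gives (m, d) = (21, 27) again — its k=1 value — and the period has length 8.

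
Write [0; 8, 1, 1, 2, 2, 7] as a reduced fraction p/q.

89/764

Fold from the inside: start with 7/1.
  2 + 1/7 = 15/7
  2 + 7/15 = 37/15
  1 + 15/37 = 52/37
  1 + 37/52 = 89/52
  8 + 52/89 = 764/89
  0 + 89/764 = 89/764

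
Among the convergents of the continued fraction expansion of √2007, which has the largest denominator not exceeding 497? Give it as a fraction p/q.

√2007 = [44; 1, 3, 1, 88, …] (period length 4).
Convergents:
  p_0/q_0 = 44/1
  p_1/q_1 = 45/1
  p_2/q_2 = 179/4
  p_3/q_3 = 224/5
  p_4/q_4 = 19891/444
  p_5/q_5 = 20115/449
  p_6/q_6 = 80236/1791
q_5 = 449 ≤ 497 < 1791 = q_6, so the answer is 20115/449.

20115/449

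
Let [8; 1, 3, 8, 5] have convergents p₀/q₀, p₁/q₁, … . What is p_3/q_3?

289/33

Using pₖ = aₖpₖ₋₁ + pₖ₋₂, qₖ = aₖqₖ₋₁ + qₖ₋₂ (with p₋₁=1, p₋₂=0, q₋₁=0, q₋₂=1):
  k=0: a=8, p=8, q=1
  k=1: a=1, p=9, q=1
  k=2: a=3, p=35, q=4
  k=3: a=8, p=289, q=33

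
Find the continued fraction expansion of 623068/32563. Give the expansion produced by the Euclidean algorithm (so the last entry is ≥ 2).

623068 = 19*32563 + 4371
32563 = 7*4371 + 1966
4371 = 2*1966 + 439
1966 = 4*439 + 210
439 = 2*210 + 19
210 = 11*19 + 1
19 = 19*1 + 0  (stop)
So 623068/32563 = [19; 7, 2, 4, 2, 11, 19].

[19; 7, 2, 4, 2, 11, 19]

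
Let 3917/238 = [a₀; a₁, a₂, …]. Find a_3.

3917 = 16·238 + 109   →  a_0 = 16
238 = 2·109 + 20   →  a_1 = 2
109 = 5·20 + 9   →  a_2 = 5
20 = 2·9 + 2   →  a_3 = 2

2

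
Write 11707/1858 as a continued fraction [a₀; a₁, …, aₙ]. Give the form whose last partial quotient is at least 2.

11707 = 6×1858 + 559
1858 = 3×559 + 181
559 = 3×181 + 16
181 = 11×16 + 5
16 = 3×5 + 1
5 = 5×1 + 0  (stop)
So 11707/1858 = [6; 3, 3, 11, 3, 5].

[6; 3, 3, 11, 3, 5]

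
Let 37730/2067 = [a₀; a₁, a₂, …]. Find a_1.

37730 = 18·2067 + 524   →  a_0 = 18
2067 = 3·524 + 495   →  a_1 = 3

3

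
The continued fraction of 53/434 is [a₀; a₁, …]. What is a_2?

53 = 0·434 + 53   →  a_0 = 0
434 = 8·53 + 10   →  a_1 = 8
53 = 5·10 + 3   →  a_2 = 5

5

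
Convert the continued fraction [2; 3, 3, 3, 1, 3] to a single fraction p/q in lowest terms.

373/162

Using pₖ = aₖpₖ₋₁ + pₖ₋₂ and qₖ = aₖqₖ₋₁ + qₖ₋₂:
  k=0: a=2, p=2, q=1
  k=1: a=3, p=7, q=3
  k=2: a=3, p=23, q=10
  k=3: a=3, p=76, q=33
  k=4: a=1, p=99, q=43
  k=5: a=3, p=373, q=162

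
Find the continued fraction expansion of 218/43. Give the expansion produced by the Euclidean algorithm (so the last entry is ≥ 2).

218 = 5*43 + 3
43 = 14*3 + 1
3 = 3*1 + 0  (stop)
So 218/43 = [5; 14, 3].

[5; 14, 3]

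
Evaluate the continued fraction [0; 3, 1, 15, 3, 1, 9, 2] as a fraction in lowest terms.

1333/5250

Using pₖ = aₖpₖ₋₁ + pₖ₋₂ and qₖ = aₖqₖ₋₁ + qₖ₋₂:
  k=0: a=0, p=0, q=1
  k=1: a=3, p=1, q=3
  k=2: a=1, p=1, q=4
  k=3: a=15, p=16, q=63
  k=4: a=3, p=49, q=193
  k=5: a=1, p=65, q=256
  k=6: a=9, p=634, q=2497
  k=7: a=2, p=1333, q=5250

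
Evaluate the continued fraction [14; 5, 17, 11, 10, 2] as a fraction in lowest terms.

285984/20143

Using pₖ = aₖpₖ₋₁ + pₖ₋₂ and qₖ = aₖqₖ₋₁ + qₖ₋₂:
  k=0: a=14, p=14, q=1
  k=1: a=5, p=71, q=5
  k=2: a=17, p=1221, q=86
  k=3: a=11, p=13502, q=951
  k=4: a=10, p=136241, q=9596
  k=5: a=2, p=285984, q=20143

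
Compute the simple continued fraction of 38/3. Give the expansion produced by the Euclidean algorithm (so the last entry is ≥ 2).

[12; 1, 2]

38 = 12*3 + 2
3 = 1*2 + 1
2 = 2*1 + 0  (stop)
So 38/3 = [12; 1, 2].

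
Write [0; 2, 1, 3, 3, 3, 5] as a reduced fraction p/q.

Using pₖ = aₖpₖ₋₁ + pₖ₋₂ and qₖ = aₖqₖ₋₁ + qₖ₋₂:
  k=0: a=0, p=0, q=1
  k=1: a=2, p=1, q=2
  k=2: a=1, p=1, q=3
  k=3: a=3, p=4, q=11
  k=4: a=3, p=13, q=36
  k=5: a=3, p=43, q=119
  k=6: a=5, p=228, q=631

228/631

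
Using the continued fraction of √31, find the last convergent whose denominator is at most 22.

39/7

√31 = [5; 1, 1, 3, 5, 3, 1, 1, 10, …] (period length 8).
Convergents:
  p_0/q_0 = 5/1
  p_1/q_1 = 6/1
  p_2/q_2 = 11/2
  p_3/q_3 = 39/7
  p_4/q_4 = 206/37
q_3 = 7 ≤ 22 < 37 = q_4, so the answer is 39/7.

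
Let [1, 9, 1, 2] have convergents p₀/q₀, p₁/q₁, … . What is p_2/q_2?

Using pₖ = aₖpₖ₋₁ + pₖ₋₂, qₖ = aₖqₖ₋₁ + qₖ₋₂ (with p₋₁=1, p₋₂=0, q₋₁=0, q₋₂=1):
  k=0: a=1, p=1, q=1
  k=1: a=9, p=10, q=9
  k=2: a=1, p=11, q=10

11/10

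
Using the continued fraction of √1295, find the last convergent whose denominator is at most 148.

√1295 = [35; 1, 70, …] (period length 2).
Convergents:
  p_0/q_0 = 35/1
  p_1/q_1 = 36/1
  p_2/q_2 = 2555/71
  p_3/q_3 = 2591/72
  p_4/q_4 = 183925/5111
q_3 = 72 ≤ 148 < 5111 = q_4, so the answer is 2591/72.

2591/72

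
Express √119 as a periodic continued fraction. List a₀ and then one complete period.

a₀ = ⌊√119⌋ = 10.
With m₀=0, d₀=1 and mₖ₊₁ = dₖaₖ − mₖ, dₖ₊₁ = (n − mₖ₊₁²)/dₖ, aₖ₊₁ = ⌊(a₀+mₖ₊₁)/dₖ₊₁⌋:
  k=1: m=10, d=19, a=1
  k=2: m=9, d=2, a=9
  k=3: m=9, d=19, a=1
  k=4: m=10, d=1, a=20
d=1 and a=2a₀=20 at k=4, so the next step gives (m, d) = (10, 19) again — its k=1 value — and the period has length 4.

[10; 1, 9, 1, 20]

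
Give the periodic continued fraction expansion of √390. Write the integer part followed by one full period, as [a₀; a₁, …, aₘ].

a₀ = ⌊√390⌋ = 19.
With m₀=0, d₀=1 and mₖ₊₁ = dₖaₖ − mₖ, dₖ₊₁ = (n − mₖ₊₁²)/dₖ, aₖ₊₁ = ⌊(a₀+mₖ₊₁)/dₖ₊₁⌋:
  k=1: m=19, d=29, a=1
  k=2: m=10, d=10, a=2
  k=3: m=10, d=29, a=1
  k=4: m=19, d=1, a=38
d=1 and a=2a₀=38 at k=4, so the next step gives (m, d) = (19, 29) again — its k=1 value — and the period has length 4.

[19; 1, 2, 1, 38]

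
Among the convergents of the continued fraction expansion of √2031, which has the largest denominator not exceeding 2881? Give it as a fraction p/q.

60885/1351

√2031 = [45; 15, 90, …] (period length 2).
Convergents:
  p_0/q_0 = 45/1
  p_1/q_1 = 676/15
  p_2/q_2 = 60885/1351
  p_3/q_3 = 913951/20280
q_2 = 1351 ≤ 2881 < 20280 = q_3, so the answer is 60885/1351.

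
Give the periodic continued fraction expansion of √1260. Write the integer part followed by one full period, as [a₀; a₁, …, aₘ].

a₀ = ⌊√1260⌋ = 35.

[35; 2, 70]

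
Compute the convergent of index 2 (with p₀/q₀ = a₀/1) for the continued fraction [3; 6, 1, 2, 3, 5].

Using pₖ = aₖpₖ₋₁ + pₖ₋₂, qₖ = aₖqₖ₋₁ + qₖ₋₂ (with p₋₁=1, p₋₂=0, q₋₁=0, q₋₂=1):
  k=0: a=3, p=3, q=1
  k=1: a=6, p=19, q=6
  k=2: a=1, p=22, q=7

22/7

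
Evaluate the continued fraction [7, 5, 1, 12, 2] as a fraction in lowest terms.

1147/160

Fold from the inside: start with 2/1.
  12 + 1/2 = 25/2
  1 + 2/25 = 27/25
  5 + 25/27 = 160/27
  7 + 27/160 = 1147/160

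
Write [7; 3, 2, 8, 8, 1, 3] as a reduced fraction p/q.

15254/2093

Using pₖ = aₖpₖ₋₁ + pₖ₋₂ and qₖ = aₖqₖ₋₁ + qₖ₋₂:
  k=0: a=7, p=7, q=1
  k=1: a=3, p=22, q=3
  k=2: a=2, p=51, q=7
  k=3: a=8, p=430, q=59
  k=4: a=8, p=3491, q=479
  k=5: a=1, p=3921, q=538
  k=6: a=3, p=15254, q=2093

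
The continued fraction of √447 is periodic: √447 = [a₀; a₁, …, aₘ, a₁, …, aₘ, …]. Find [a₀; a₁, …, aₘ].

[21; 7, 42]

a₀ = ⌊√447⌋ = 21.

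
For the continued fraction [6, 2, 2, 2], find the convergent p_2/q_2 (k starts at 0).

32/5

Using pₖ = aₖpₖ₋₁ + pₖ₋₂, qₖ = aₖqₖ₋₁ + qₖ₋₂ (with p₋₁=1, p₋₂=0, q₋₁=0, q₋₂=1):
  k=0: a=6, p=6, q=1
  k=1: a=2, p=13, q=2
  k=2: a=2, p=32, q=5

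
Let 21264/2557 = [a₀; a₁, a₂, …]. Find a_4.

21264 = 8·2557 + 808   →  a_0 = 8
2557 = 3·808 + 133   →  a_1 = 3
808 = 6·133 + 10   →  a_2 = 6
133 = 13·10 + 3   →  a_3 = 13
10 = 3·3 + 1   →  a_4 = 3

3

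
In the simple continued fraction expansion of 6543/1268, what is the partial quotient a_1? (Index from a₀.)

6543 = 5·1268 + 203   →  a_0 = 5
1268 = 6·203 + 50   →  a_1 = 6

6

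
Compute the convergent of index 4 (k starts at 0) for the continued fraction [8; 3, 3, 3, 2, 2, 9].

631/76

Using pₖ = aₖpₖ₋₁ + pₖ₋₂, qₖ = aₖqₖ₋₁ + qₖ₋₂ (with p₋₁=1, p₋₂=0, q₋₁=0, q₋₂=1):
  k=0: a=8, p=8, q=1
  k=1: a=3, p=25, q=3
  k=2: a=3, p=83, q=10
  k=3: a=3, p=274, q=33
  k=4: a=2, p=631, q=76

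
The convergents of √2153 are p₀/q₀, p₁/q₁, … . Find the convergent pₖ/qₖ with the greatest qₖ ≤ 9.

√2153 = [46; 2, 2, 92, …] (period length 3).
Convergents:
  p_0/q_0 = 46/1
  p_1/q_1 = 93/2
  p_2/q_2 = 232/5
  p_3/q_3 = 21437/462
q_2 = 5 ≤ 9 < 462 = q_3, so the answer is 232/5.

232/5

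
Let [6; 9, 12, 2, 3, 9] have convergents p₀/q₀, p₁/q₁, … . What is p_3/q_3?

Using pₖ = aₖpₖ₋₁ + pₖ₋₂, qₖ = aₖqₖ₋₁ + qₖ₋₂ (with p₋₁=1, p₋₂=0, q₋₁=0, q₋₂=1):
  k=0: a=6, p=6, q=1
  k=1: a=9, p=55, q=9
  k=2: a=12, p=666, q=109
  k=3: a=2, p=1387, q=227

1387/227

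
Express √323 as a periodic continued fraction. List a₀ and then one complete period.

[17; 1, 34]

a₀ = ⌊√323⌋ = 17.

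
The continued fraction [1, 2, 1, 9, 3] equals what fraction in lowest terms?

121/90

Using pₖ = aₖpₖ₋₁ + pₖ₋₂ and qₖ = aₖqₖ₋₁ + qₖ₋₂:
  k=0: a=1, p=1, q=1
  k=1: a=2, p=3, q=2
  k=2: a=1, p=4, q=3
  k=3: a=9, p=39, q=29
  k=4: a=3, p=121, q=90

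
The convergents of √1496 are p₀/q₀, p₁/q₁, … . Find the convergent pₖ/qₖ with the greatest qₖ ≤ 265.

√1496 = [38; 1, 2, 9, 2, 1, 76, …] (period length 6).
Convergents:
  p_0/q_0 = 38/1
  p_1/q_1 = 39/1
  p_2/q_2 = 116/3
  p_3/q_3 = 1083/28
  p_4/q_4 = 2282/59
  p_5/q_5 = 3365/87
  p_6/q_6 = 258022/6671
q_5 = 87 ≤ 265 < 6671 = q_6, so the answer is 3365/87.

3365/87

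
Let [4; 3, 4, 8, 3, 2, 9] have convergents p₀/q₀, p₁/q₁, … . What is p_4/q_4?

1439/334

Using pₖ = aₖpₖ₋₁ + pₖ₋₂, qₖ = aₖqₖ₋₁ + qₖ₋₂ (with p₋₁=1, p₋₂=0, q₋₁=0, q₋₂=1):
  k=0: a=4, p=4, q=1
  k=1: a=3, p=13, q=3
  k=2: a=4, p=56, q=13
  k=3: a=8, p=461, q=107
  k=4: a=3, p=1439, q=334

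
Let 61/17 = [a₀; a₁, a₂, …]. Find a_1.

1

61 = 3·17 + 10   →  a_0 = 3
17 = 1·10 + 7   →  a_1 = 1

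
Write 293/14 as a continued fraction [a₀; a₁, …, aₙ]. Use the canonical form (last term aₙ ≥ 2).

[20; 1, 13]

293 = 20·14 + 13
14 = 1·13 + 1
13 = 13·1 + 0  (stop)
So 293/14 = [20; 1, 13].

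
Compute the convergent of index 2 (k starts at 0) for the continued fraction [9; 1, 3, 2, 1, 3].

Using pₖ = aₖpₖ₋₁ + pₖ₋₂, qₖ = aₖqₖ₋₁ + qₖ₋₂ (with p₋₁=1, p₋₂=0, q₋₁=0, q₋₂=1):
  k=0: a=9, p=9, q=1
  k=1: a=1, p=10, q=1
  k=2: a=3, p=39, q=4

39/4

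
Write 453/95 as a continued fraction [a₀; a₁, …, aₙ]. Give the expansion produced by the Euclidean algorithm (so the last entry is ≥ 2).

[4; 1, 3, 3, 7]

453 = 4·95 + 73
95 = 1·73 + 22
73 = 3·22 + 7
22 = 3·7 + 1
7 = 7·1 + 0  (stop)
So 453/95 = [4; 1, 3, 3, 7].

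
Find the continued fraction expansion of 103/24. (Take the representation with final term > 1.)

[4; 3, 2, 3]

103 = 4*24 + 7
24 = 3*7 + 3
7 = 2*3 + 1
3 = 3*1 + 0  (stop)
So 103/24 = [4; 3, 2, 3].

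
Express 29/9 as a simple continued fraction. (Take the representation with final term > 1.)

29 = 3*9 + 2
9 = 4*2 + 1
2 = 2*1 + 0  (stop)
So 29/9 = [3; 4, 2].

[3; 4, 2]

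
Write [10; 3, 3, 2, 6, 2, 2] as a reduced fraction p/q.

8099/786

Using pₖ = aₖpₖ₋₁ + pₖ₋₂ and qₖ = aₖqₖ₋₁ + qₖ₋₂:
  k=0: a=10, p=10, q=1
  k=1: a=3, p=31, q=3
  k=2: a=3, p=103, q=10
  k=3: a=2, p=237, q=23
  k=4: a=6, p=1525, q=148
  k=5: a=2, p=3287, q=319
  k=6: a=2, p=8099, q=786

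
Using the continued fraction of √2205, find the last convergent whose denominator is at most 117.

√2205 = [46; 1, 22, 2, 22, 1, 92, …] (period length 6).
Convergents:
  p_0/q_0 = 46/1
  p_1/q_1 = 47/1
  p_2/q_2 = 1080/23
  p_3/q_3 = 2207/47
  p_4/q_4 = 49634/1057
q_3 = 47 ≤ 117 < 1057 = q_4, so the answer is 2207/47.

2207/47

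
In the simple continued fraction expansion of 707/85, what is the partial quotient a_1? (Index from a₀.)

707 = 8·85 + 27   →  a_0 = 8
85 = 3·27 + 4   →  a_1 = 3

3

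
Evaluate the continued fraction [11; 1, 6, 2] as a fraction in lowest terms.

Fold from the inside: start with 2/1.
  6 + 1/2 = 13/2
  1 + 2/13 = 15/13
  11 + 13/15 = 178/15

178/15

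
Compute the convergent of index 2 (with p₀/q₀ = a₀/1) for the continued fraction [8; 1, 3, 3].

35/4

Using pₖ = aₖpₖ₋₁ + pₖ₋₂, qₖ = aₖqₖ₋₁ + qₖ₋₂ (with p₋₁=1, p₋₂=0, q₋₁=0, q₋₂=1):
  k=0: a=8, p=8, q=1
  k=1: a=1, p=9, q=1
  k=2: a=3, p=35, q=4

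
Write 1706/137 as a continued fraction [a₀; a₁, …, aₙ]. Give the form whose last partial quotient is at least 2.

1706 = 12*137 + 62
137 = 2*62 + 13
62 = 4*13 + 10
13 = 1*10 + 3
10 = 3*3 + 1
3 = 3*1 + 0  (stop)
So 1706/137 = [12; 2, 4, 1, 3, 3].

[12; 2, 4, 1, 3, 3]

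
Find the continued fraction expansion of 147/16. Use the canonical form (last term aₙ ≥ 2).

[9; 5, 3]

147 = 9*16 + 3
16 = 5*3 + 1
3 = 3*1 + 0  (stop)
So 147/16 = [9; 5, 3].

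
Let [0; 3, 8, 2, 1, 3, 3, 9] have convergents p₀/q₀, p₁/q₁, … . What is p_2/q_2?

8/25

Using pₖ = aₖpₖ₋₁ + pₖ₋₂, qₖ = aₖqₖ₋₁ + qₖ₋₂ (with p₋₁=1, p₋₂=0, q₋₁=0, q₋₂=1):
  k=0: a=0, p=0, q=1
  k=1: a=3, p=1, q=3
  k=2: a=8, p=8, q=25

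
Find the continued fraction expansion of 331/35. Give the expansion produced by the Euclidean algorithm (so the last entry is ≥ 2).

[9; 2, 5, 3]

331 = 9×35 + 16
35 = 2×16 + 3
16 = 5×3 + 1
3 = 3×1 + 0  (stop)
So 331/35 = [9; 2, 5, 3].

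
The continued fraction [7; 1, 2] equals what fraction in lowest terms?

Using pₖ = aₖpₖ₋₁ + pₖ₋₂ and qₖ = aₖqₖ₋₁ + qₖ₋₂:
  k=0: a=7, p=7, q=1
  k=1: a=1, p=8, q=1
  k=2: a=2, p=23, q=3

23/3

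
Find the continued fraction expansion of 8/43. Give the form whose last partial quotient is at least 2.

[0; 5, 2, 1, 2]

8 = 0×43 + 8
43 = 5×8 + 3
8 = 2×3 + 2
3 = 1×2 + 1
2 = 2×1 + 0  (stop)
So 8/43 = [0; 5, 2, 1, 2].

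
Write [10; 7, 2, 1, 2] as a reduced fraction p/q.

Fold from the inside: start with 2/1.
  1 + 1/2 = 3/2
  2 + 2/3 = 8/3
  7 + 3/8 = 59/8
  10 + 8/59 = 598/59

598/59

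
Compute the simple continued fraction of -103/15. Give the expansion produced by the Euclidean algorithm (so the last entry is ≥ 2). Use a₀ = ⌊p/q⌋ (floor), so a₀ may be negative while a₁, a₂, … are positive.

-103 = -7×15 + 2
15 = 7×2 + 1
2 = 2×1 + 0  (stop)
So -103/15 = [-7; 7, 2].

[-7; 7, 2]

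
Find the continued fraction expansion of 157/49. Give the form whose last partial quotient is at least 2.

157 = 3*49 + 10
49 = 4*10 + 9
10 = 1*9 + 1
9 = 9*1 + 0  (stop)
So 157/49 = [3; 4, 1, 9].

[3; 4, 1, 9]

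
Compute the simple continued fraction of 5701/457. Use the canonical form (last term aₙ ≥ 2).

5701 = 12*457 + 217
457 = 2*217 + 23
217 = 9*23 + 10
23 = 2*10 + 3
10 = 3*3 + 1
3 = 3*1 + 0  (stop)
So 5701/457 = [12; 2, 9, 2, 3, 3].

[12; 2, 9, 2, 3, 3]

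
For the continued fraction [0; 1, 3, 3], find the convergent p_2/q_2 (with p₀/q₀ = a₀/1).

Using pₖ = aₖpₖ₋₁ + pₖ₋₂, qₖ = aₖqₖ₋₁ + qₖ₋₂ (with p₋₁=1, p₋₂=0, q₋₁=0, q₋₂=1):
  k=0: a=0, p=0, q=1
  k=1: a=1, p=1, q=1
  k=2: a=3, p=3, q=4

3/4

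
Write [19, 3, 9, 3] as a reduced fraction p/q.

Using pₖ = aₖpₖ₋₁ + pₖ₋₂ and qₖ = aₖqₖ₋₁ + qₖ₋₂:
  k=0: a=19, p=19, q=1
  k=1: a=3, p=58, q=3
  k=2: a=9, p=541, q=28
  k=3: a=3, p=1681, q=87

1681/87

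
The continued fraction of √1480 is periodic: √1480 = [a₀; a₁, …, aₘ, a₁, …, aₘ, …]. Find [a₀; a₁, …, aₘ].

[38; 2, 8, 19, 8, 2, 76]

a₀ = ⌊√1480⌋ = 38.
With m₀=0, d₀=1 and mₖ₊₁ = dₖaₖ − mₖ, dₖ₊₁ = (n − mₖ₊₁²)/dₖ, aₖ₊₁ = ⌊(a₀+mₖ₊₁)/dₖ₊₁⌋:
  k=1: m=38, d=36, a=2
  k=2: m=34, d=9, a=8
  k=3: m=38, d=4, a=19
  k=4: m=38, d=9, a=8
  k=5: m=34, d=36, a=2
  k=6: m=38, d=1, a=76
d=1 and a=2a₀=76 at k=6, so the next step gives (m, d) = (38, 36) again — its k=1 value — and the period has length 6.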